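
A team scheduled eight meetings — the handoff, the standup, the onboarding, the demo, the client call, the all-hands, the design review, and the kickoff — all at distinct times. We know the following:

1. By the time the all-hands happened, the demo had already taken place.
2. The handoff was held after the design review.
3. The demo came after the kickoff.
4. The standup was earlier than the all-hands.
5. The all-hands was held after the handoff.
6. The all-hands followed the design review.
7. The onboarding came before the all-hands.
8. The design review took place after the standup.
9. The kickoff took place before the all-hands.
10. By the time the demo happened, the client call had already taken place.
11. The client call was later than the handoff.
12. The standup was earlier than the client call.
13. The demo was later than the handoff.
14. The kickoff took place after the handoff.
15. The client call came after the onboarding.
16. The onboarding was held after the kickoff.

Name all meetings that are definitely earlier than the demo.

the client call, the design review, the handoff, the kickoff, the onboarding, the standup

Directly stated before the demo: the client call, the handoff, and the kickoff.
The design review reaches the demo via the design review → the handoff → the demo.
The onboarding reaches the demo via the onboarding → the client call → the demo.
The standup reaches the demo via the standup → the client call → the demo.
No chain forces the all-hands ahead of the demo.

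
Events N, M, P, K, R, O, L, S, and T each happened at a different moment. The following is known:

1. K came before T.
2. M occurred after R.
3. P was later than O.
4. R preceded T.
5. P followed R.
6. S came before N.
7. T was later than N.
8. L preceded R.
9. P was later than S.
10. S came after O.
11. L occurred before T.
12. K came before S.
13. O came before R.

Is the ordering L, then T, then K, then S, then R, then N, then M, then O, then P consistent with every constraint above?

The constraints require R before T, but in the proposed sequence T appears ahead of R. That one violation is enough.

no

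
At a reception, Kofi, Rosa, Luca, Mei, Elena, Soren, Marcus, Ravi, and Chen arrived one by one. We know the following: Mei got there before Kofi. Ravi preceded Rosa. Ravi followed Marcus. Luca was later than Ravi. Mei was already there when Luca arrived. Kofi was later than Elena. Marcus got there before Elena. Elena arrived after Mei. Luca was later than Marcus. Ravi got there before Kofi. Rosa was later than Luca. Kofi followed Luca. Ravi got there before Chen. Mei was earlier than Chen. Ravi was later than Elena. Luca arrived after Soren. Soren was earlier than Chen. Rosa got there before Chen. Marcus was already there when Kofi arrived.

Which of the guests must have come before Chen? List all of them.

Directly stated before Chen: Mei, Ravi, Rosa, and Soren.
Elena reaches Chen via Elena → Ravi → Chen.
Luca reaches Chen via Luca → Rosa → Chen.
Marcus reaches Chen via Marcus → Ravi → Chen.
No chain forces Kofi ahead of Chen.

Elena, Luca, Marcus, Mei, Ravi, Rosa, Soren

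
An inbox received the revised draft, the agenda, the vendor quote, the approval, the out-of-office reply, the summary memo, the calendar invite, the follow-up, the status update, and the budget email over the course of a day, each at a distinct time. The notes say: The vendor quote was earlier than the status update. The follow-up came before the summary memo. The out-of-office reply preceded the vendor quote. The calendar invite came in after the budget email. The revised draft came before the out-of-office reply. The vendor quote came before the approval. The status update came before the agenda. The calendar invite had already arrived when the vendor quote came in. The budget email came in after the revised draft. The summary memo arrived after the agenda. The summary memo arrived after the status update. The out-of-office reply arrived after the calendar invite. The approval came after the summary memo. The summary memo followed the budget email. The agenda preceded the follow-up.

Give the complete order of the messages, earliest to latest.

The constraints fix every adjacent pair, so only one ordering works:
the revised draft → the budget email → the calendar invite → the out-of-office reply → the vendor quote → the status update → the agenda → the follow-up → the summary memo → the approval.

the revised draft, the budget email, the calendar invite, the out-of-office reply, the vendor quote, the status update, the agenda, the follow-up, the summary memo, the approval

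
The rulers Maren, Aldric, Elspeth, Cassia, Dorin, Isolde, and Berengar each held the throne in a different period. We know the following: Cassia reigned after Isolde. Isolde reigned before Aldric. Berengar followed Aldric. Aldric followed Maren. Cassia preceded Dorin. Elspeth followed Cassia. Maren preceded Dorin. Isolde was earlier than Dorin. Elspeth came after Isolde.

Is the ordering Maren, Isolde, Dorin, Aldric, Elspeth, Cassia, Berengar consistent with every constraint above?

The constraints require Cassia before Elspeth, but in the proposed sequence Elspeth appears ahead of Cassia. That one violation is enough.

no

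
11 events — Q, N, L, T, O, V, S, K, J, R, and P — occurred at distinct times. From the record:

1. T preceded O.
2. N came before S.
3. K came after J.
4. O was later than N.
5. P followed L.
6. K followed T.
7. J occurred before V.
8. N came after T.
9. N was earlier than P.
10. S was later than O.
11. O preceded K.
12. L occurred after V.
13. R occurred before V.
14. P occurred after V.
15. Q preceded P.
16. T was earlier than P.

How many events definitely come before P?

Directly stated before P: L, N, Q, T, and V.
J reaches P via J → V → P.
R reaches P via R → V → P.
That's J, L, N, Q, R, T, and V — 7 in all.

7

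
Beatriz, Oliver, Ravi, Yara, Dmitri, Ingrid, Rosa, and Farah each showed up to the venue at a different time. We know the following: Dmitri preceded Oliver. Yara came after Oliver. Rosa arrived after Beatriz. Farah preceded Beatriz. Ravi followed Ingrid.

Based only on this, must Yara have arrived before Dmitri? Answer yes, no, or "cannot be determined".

Tracing the constraints gives Dmitri → Oliver → Yara, so Dmitri must come before Yara.
That means Yara cannot be before Dmitri.

no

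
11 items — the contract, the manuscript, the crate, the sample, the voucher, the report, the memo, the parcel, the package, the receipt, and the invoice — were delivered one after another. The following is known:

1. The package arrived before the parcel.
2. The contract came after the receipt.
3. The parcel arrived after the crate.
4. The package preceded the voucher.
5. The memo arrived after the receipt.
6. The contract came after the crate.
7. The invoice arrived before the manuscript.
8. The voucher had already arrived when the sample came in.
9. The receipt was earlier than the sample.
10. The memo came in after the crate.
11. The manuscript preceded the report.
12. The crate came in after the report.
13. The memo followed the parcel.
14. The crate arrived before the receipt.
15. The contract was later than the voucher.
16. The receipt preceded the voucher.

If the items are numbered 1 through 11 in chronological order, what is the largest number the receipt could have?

The receipt must come before the contract, the memo, the sample, and the voucher — 4 items forced after it.
Everything else can be placed before the receipt in some valid order, so the receipt can sit as late as position 11 − 4 = 7.

7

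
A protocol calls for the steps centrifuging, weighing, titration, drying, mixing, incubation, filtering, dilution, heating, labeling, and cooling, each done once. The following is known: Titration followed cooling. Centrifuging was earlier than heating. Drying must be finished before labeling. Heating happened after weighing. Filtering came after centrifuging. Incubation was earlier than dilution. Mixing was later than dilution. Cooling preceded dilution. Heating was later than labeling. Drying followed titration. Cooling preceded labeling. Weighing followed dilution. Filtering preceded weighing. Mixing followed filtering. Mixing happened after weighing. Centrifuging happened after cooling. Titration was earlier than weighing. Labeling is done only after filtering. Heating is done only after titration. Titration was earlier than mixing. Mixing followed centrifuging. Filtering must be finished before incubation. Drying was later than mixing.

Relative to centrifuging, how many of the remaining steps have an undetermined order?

1

Forced before centrifuging: cooling; forced after centrifuging: dilution, drying, filtering, heating, incubation, labeling, mixing, and weighing.
That leaves titration with no forced order relative to centrifuging — 1.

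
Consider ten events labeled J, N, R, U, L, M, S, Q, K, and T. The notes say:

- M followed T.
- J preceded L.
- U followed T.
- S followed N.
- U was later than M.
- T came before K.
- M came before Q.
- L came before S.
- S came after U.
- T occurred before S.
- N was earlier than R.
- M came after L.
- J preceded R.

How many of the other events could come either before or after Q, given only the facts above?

5

Forced before Q: J, L, M, and T.
That leaves K, N, R, S, and U with no forced order relative to Q — 5.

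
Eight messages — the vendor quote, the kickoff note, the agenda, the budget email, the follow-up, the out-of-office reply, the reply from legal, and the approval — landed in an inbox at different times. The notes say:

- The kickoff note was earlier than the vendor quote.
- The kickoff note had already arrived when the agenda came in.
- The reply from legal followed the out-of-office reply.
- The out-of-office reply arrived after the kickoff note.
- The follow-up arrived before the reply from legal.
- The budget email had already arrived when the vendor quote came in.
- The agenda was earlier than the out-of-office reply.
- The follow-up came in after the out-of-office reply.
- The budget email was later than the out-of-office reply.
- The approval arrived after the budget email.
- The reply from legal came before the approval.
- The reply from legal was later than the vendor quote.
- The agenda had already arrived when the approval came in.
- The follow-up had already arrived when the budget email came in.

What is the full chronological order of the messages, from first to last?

the kickoff note, the agenda, the out-of-office reply, the follow-up, the budget email, the vendor quote, the reply from legal, the approval

The constraints fix every adjacent pair, so only one ordering works:
the kickoff note → the agenda → the out-of-office reply → the follow-up → the budget email → the vendor quote → the reply from legal → the approval.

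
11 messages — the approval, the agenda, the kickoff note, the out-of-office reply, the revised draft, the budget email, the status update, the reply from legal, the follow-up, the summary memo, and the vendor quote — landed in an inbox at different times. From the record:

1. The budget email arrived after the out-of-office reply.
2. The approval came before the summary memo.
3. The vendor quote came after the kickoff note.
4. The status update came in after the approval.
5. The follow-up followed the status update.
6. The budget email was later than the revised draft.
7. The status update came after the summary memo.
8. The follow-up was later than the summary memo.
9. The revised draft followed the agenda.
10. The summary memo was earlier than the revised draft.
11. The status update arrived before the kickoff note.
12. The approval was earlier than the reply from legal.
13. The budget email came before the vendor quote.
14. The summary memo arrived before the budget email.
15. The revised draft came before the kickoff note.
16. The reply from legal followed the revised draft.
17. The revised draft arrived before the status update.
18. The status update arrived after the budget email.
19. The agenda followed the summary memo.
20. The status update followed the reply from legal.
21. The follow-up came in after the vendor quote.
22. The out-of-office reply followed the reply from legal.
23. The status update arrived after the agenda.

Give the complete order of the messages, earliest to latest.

The constraints fix every adjacent pair, so only one ordering works:
the approval → the summary memo → the agenda → the revised draft → the reply from legal → the out-of-office reply → the budget email → the status update → the kickoff note → the vendor quote → the follow-up.

the approval, the summary memo, the agenda, the revised draft, the reply from legal, the out-of-office reply, the budget email, the status update, the kickoff note, the vendor quote, the follow-up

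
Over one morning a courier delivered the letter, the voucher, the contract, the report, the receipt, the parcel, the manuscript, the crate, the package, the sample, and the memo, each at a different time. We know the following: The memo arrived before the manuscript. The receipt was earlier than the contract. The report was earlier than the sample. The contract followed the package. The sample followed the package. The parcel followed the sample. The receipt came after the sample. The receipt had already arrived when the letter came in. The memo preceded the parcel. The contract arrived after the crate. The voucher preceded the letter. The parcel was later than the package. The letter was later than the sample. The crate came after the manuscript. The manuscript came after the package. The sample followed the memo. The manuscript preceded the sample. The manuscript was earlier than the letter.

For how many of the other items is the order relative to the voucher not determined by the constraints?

9

Forced after the voucher: the letter.
That leaves the contract, the crate, the manuscript, the memo, the package, the parcel, the receipt, the report, and the sample with no forced order relative to the voucher — 9.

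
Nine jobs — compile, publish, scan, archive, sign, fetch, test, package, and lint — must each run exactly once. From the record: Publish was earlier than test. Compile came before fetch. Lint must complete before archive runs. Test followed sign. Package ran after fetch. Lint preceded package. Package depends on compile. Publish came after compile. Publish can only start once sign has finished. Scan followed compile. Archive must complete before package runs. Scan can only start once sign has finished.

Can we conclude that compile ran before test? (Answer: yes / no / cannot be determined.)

yes

Chain the constraints: compile → publish → test. Each link is directly stated, so compile comes before test.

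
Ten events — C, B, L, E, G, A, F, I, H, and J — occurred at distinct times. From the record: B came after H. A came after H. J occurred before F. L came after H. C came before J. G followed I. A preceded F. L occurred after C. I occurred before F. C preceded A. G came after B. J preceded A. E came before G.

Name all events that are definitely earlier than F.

Directly stated before F: A, I, and J.
C reaches F via C → A → F.
H reaches F via H → A → F.
No chain forces B (or any of the others) ahead of F.

A, C, H, I, J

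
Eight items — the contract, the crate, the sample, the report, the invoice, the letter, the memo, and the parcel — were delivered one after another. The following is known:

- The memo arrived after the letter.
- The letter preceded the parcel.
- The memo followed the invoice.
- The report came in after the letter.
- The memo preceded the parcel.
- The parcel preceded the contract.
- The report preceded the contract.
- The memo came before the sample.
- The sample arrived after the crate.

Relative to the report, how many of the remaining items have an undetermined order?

Forced before the report: the letter; forced after the report: the contract.
That leaves the crate, the invoice, the memo, the parcel, and the sample with no forced order relative to the report — 5.

5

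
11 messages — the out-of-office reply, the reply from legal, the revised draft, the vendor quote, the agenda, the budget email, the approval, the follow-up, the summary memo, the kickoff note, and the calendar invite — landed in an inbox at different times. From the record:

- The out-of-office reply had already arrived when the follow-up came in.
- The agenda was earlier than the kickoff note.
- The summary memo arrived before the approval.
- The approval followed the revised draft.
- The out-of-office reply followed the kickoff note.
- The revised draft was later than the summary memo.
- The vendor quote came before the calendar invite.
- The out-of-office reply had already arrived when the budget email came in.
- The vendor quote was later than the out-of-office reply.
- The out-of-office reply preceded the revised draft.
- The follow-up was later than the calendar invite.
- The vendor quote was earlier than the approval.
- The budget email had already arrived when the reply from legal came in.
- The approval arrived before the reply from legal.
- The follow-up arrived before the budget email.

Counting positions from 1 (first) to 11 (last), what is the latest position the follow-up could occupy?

The follow-up must come before the budget email and the reply from legal — 2 messages forced after it.
Everything else can be placed before the follow-up in some valid order, so the follow-up can sit as late as position 11 − 2 = 9.

9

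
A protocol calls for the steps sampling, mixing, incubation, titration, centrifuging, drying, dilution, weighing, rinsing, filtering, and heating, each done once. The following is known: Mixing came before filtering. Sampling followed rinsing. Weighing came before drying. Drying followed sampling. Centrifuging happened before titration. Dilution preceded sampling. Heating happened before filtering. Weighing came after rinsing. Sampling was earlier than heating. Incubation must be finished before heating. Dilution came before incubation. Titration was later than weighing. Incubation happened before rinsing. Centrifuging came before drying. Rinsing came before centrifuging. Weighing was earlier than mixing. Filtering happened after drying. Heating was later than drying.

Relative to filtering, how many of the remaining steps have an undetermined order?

Forced before filtering: centrifuging, dilution, drying, heating, incubation, mixing, rinsing, sampling, and weighing.
That leaves titration with no forced order relative to filtering — 1.

1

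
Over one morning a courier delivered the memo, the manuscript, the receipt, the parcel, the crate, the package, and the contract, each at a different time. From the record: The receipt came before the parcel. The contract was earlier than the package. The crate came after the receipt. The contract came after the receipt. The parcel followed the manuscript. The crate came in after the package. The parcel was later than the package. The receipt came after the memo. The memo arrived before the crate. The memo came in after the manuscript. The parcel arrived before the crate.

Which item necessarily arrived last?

Every other item has a chain of constraints placing it before the crate, so the crate is last.

the crate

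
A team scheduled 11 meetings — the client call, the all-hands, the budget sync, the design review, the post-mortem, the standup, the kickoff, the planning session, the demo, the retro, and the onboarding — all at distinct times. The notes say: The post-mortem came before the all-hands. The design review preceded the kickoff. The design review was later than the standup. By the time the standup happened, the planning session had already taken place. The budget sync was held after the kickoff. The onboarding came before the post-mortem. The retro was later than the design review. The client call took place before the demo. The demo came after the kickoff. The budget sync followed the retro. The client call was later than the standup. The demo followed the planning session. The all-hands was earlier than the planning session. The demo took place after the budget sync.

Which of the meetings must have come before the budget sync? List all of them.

Directly stated before the budget sync: the kickoff and the retro.
The all-hands reaches the budget sync via the all-hands → the planning session → the standup → the design review → the kickoff → the budget sync.
The design review reaches the budget sync via the design review → the kickoff → the budget sync.
The onboarding reaches the budget sync via the onboarding → the post-mortem → the all-hands → the planning session → the standup → the design review → the kickoff → the budget sync.
Likewise the planning session, the post-mortem, and the standup each reach the budget sync by chaining the stated constraints.
No chain forces the client call (or any of the others) ahead of the budget sync.

the all-hands, the design review, the kickoff, the onboarding, the planning session, the post-mortem, the retro, the standup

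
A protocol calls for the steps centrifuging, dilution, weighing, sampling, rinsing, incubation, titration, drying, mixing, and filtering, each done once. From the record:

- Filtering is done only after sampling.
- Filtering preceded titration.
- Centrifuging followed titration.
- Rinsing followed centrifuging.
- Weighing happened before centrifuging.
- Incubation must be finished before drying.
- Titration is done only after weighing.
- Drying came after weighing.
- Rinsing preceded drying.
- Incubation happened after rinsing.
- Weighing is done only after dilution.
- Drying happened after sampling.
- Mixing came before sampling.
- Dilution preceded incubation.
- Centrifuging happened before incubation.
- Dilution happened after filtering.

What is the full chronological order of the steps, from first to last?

The constraints fix every adjacent pair, so only one ordering works:
mixing → sampling → filtering → dilution → weighing → titration → centrifuging → rinsing → incubation → drying.

mixing, sampling, filtering, dilution, weighing, titration, centrifuging, rinsing, incubation, drying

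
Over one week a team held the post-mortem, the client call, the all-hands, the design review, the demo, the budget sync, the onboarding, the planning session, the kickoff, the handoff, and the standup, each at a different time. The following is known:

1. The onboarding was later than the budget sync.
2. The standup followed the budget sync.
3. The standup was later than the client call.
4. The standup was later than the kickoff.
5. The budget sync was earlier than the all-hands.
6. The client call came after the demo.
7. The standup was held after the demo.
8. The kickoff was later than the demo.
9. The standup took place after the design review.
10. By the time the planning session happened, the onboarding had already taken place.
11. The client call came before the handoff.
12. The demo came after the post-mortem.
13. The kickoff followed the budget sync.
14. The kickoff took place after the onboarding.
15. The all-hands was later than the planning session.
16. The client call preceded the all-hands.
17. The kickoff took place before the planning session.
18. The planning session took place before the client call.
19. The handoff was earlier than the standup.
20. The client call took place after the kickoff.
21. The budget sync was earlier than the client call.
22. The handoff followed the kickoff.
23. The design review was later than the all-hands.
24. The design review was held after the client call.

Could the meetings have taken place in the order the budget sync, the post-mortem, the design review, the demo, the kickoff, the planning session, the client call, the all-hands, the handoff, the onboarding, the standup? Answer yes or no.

no

The constraints require the onboarding before the kickoff, but in the proposed sequence the kickoff appears ahead of the onboarding. That one violation is enough.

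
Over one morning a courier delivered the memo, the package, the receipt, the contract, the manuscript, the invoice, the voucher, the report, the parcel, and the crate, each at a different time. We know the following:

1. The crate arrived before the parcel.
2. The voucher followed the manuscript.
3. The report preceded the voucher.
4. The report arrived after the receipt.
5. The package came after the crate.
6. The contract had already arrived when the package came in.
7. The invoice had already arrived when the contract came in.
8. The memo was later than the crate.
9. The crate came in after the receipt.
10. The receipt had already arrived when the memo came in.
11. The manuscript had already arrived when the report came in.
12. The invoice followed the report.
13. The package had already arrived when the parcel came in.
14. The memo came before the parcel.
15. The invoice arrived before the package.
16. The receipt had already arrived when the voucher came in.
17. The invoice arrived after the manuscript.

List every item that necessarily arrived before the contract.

the invoice, the manuscript, the receipt, the report

Directly stated before the contract: the invoice.
The manuscript reaches the contract via the manuscript → the invoice → the contract.
The receipt reaches the contract via the receipt → the report → the invoice → the contract.
The report reaches the contract via the report → the invoice → the contract.
No chain forces the memo (or any of the others) ahead of the contract.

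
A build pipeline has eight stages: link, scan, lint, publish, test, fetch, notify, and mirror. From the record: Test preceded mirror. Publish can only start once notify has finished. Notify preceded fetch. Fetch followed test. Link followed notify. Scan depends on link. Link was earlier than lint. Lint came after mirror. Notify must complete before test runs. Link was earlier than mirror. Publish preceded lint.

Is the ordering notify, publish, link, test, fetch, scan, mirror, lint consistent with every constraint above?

Check each stated constraint against the proposed order — e.g. link is ahead of lint; publish is ahead of lint. Every pair is in the required order; nothing is violated.

yes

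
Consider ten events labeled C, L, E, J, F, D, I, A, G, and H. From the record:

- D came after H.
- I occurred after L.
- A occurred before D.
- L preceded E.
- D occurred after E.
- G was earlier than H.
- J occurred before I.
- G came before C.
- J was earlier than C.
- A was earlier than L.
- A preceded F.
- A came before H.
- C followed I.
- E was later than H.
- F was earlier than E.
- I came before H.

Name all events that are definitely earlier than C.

A, G, I, J, L

Directly stated before C: G, I, and J.
A reaches C via A → L → I → C.
L reaches C via L → I → C.
No chain forces H (or any of the others) ahead of C.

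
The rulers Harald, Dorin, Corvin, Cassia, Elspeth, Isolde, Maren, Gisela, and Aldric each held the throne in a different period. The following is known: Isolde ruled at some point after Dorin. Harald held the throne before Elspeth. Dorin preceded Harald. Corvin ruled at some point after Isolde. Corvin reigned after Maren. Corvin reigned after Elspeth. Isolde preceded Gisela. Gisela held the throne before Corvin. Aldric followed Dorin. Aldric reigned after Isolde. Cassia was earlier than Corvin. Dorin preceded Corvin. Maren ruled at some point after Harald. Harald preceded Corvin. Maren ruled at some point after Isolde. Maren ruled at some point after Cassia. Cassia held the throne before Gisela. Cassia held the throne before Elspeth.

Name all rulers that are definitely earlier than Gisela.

Cassia, Dorin, Isolde

Directly stated before Gisela: Cassia and Isolde.
Dorin reaches Gisela via Dorin → Isolde → Gisela.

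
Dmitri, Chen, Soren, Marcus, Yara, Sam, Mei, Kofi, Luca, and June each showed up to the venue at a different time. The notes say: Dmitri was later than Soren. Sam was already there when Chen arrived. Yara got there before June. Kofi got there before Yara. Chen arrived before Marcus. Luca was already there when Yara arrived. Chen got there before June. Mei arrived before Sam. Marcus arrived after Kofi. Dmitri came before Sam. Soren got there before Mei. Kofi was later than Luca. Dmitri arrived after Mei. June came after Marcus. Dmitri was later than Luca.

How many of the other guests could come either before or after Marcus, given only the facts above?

1

Forced before Marcus: Chen, Dmitri, Kofi, Luca, Mei, Sam, and Soren; forced after Marcus: June.
That leaves Yara with no forced order relative to Marcus — 1.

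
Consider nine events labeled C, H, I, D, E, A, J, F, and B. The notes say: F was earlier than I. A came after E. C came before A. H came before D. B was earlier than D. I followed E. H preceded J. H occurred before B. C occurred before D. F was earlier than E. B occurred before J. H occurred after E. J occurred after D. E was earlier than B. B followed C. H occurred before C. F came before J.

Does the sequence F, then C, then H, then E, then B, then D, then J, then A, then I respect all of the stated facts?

The constraints require H before C, but in the proposed sequence C appears ahead of H. That one violation is enough.

no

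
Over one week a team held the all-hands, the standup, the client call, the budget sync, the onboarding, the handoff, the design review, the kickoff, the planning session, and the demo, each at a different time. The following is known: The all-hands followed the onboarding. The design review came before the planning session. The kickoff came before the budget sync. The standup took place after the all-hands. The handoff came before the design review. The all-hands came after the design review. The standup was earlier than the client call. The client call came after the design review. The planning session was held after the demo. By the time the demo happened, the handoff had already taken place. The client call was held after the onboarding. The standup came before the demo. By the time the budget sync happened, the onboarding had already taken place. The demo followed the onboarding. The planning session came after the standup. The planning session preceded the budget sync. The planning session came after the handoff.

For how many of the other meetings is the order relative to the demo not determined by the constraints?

Forced before the demo: the all-hands, the design review, the handoff, the onboarding, and the standup; forced after the demo: the budget sync and the planning session.
That leaves the client call and the kickoff with no forced order relative to the demo — 2.

2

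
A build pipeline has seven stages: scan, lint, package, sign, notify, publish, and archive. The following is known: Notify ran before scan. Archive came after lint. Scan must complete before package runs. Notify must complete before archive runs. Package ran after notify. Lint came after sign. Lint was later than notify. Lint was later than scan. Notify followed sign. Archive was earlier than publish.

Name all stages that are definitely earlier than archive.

lint, notify, scan, sign

Directly stated before archive: lint and notify.
Scan reaches archive via scan → lint → archive.
Sign reaches archive via sign → lint → archive.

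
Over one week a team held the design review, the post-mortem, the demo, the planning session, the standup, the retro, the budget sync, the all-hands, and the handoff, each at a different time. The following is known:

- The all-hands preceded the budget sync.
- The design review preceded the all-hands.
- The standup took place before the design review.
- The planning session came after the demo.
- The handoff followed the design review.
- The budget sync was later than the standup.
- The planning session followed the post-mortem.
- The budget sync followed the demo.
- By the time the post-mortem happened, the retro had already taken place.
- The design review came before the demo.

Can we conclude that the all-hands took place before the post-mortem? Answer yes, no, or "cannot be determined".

No chain of stated constraints runs from the all-hands to the post-mortem, and none runs from the post-mortem to the all-hands either.
So the relative order of the all-hands and the post-mortem is not fixed by the given facts.

cannot be determined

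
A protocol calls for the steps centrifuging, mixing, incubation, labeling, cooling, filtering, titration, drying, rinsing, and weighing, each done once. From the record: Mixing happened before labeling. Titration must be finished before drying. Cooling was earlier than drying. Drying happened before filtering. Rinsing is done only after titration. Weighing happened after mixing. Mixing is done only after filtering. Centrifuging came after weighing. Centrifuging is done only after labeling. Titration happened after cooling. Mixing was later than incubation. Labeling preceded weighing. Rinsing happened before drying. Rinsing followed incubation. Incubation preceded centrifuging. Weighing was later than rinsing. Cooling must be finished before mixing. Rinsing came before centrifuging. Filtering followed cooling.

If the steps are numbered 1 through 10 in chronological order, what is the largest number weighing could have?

9

Weighing must come before centrifuging — 1 step forced after it.
Everything else can be placed before weighing in some valid order, so weighing can sit as late as position 10 − 1 = 9.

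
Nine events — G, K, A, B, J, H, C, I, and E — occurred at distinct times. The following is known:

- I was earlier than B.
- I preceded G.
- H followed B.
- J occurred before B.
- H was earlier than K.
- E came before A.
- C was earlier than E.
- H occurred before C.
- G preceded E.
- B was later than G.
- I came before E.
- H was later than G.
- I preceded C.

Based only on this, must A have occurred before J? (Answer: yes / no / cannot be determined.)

Tracing the constraints gives J → B → H → C → E → A, so J must come before A.
That means A cannot be before J.

no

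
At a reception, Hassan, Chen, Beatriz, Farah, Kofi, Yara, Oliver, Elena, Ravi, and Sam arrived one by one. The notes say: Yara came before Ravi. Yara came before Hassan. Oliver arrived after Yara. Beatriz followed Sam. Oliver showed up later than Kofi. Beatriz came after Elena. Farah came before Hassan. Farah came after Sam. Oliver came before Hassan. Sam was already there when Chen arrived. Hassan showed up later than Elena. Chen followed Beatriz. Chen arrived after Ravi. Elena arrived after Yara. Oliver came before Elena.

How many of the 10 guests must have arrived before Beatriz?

Directly stated before Beatriz: Elena and Sam.
Kofi reaches Beatriz via Kofi → Oliver → Elena → Beatriz.
Oliver reaches Beatriz via Oliver → Elena → Beatriz.
Yara reaches Beatriz via Yara → Elena → Beatriz.
No chain forces Chen (or any of the others) ahead of Beatriz.
That's Elena, Kofi, Oliver, Sam, and Yara — 5 in all.

5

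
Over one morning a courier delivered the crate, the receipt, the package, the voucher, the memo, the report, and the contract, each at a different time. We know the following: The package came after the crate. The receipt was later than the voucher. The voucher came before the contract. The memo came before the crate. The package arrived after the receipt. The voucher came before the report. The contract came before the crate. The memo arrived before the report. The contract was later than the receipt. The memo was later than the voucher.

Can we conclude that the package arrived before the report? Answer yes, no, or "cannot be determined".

cannot be determined

No chain of stated constraints runs from the package to the report, and none runs from the report to the package either.
So the relative order of the package and the report is not fixed by the given facts.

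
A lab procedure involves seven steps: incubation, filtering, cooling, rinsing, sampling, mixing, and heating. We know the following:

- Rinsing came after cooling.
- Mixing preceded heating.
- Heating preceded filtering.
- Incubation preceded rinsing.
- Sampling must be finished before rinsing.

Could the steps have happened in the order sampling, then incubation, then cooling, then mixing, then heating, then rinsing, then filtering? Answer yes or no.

yes

Check each stated constraint against the proposed order — e.g. incubation is ahead of rinsing; sampling is ahead of rinsing. Every pair is in the required order; nothing is violated.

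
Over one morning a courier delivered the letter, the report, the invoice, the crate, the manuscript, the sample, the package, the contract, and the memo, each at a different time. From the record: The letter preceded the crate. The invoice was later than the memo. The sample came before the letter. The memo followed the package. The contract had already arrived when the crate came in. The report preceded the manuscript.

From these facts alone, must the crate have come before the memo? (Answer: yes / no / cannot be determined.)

No chain of stated constraints runs from the crate to the memo, and none runs from the memo to the crate either.
So the relative order of the crate and the memo is not fixed by the given facts.

cannot be determined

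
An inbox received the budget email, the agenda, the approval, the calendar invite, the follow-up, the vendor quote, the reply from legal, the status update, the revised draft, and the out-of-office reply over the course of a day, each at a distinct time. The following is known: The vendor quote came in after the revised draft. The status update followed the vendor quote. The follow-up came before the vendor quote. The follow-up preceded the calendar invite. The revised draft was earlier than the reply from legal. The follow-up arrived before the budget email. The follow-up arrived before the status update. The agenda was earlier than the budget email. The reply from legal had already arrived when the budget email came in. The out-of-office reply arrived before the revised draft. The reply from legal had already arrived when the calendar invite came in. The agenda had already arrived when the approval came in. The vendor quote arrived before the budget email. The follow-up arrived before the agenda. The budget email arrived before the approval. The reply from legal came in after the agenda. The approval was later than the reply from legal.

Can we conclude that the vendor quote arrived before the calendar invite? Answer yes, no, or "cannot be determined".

cannot be determined

No chain of stated constraints runs from the vendor quote to the calendar invite, and none runs from the calendar invite to the vendor quote either.
So the relative order of the vendor quote and the calendar invite is not fixed by the given facts.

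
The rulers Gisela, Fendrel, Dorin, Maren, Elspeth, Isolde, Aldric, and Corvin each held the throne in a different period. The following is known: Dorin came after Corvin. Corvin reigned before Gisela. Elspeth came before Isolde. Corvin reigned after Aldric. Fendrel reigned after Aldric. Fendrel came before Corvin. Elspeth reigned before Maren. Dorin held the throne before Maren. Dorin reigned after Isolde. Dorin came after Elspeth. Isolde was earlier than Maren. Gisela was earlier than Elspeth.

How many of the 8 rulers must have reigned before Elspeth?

Directly stated before Elspeth: Gisela.
Aldric reaches Elspeth via Aldric → Corvin → Gisela → Elspeth.
Corvin reaches Elspeth via Corvin → Gisela → Elspeth.
Fendrel reaches Elspeth via Fendrel → Corvin → Gisela → Elspeth.
That's Aldric, Corvin, Fendrel, and Gisela — 4 in all.

4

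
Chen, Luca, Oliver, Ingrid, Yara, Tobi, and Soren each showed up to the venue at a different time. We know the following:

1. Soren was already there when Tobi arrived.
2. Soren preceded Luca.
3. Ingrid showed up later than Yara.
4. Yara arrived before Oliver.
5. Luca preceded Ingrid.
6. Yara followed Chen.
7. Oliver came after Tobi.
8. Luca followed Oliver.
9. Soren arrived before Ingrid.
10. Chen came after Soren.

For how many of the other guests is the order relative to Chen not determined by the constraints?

Forced before Chen: Soren; forced after Chen: Ingrid, Luca, Oliver, and Yara.
That leaves Tobi with no forced order relative to Chen — 1.

1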